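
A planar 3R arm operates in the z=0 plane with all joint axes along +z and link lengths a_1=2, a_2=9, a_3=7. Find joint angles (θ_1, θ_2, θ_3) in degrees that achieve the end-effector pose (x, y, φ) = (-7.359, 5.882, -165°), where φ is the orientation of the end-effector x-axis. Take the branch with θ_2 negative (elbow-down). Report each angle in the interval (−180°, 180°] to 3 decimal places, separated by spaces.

wrist centre = target − a_3·(cos φ, sin φ) = (-0.5975, 7.6937)
cos θ_2 = (59.5506−2²−9²)/(2·2·9) = -0.7069; θ_2 = -134.9856° (elbow-down)
β = atan2(7.6937,-0.5975) = 94.4409°; ψ = atan2(-6.3656,-4.3624) = -124.4231°
θ_1 = β − ψ = 218.8639°
θ_3 = φ − θ_1 − θ_2 = 111.1216° (wrapped to (-180°,180°])

-141.136 -134.986 111.122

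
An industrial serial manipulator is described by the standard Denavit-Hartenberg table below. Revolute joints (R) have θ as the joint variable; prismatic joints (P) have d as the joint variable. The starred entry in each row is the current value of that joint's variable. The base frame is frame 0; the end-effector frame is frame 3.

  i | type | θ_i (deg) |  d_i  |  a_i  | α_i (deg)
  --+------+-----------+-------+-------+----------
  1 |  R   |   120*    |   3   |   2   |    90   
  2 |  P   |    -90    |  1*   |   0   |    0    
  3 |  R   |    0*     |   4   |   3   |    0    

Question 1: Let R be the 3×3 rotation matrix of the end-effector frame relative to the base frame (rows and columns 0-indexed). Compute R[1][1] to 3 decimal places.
End-effector y-axis (col 1 of R) = (-0.5000,0.8660,0.0000)
R[1][1] = 0.8660

0.866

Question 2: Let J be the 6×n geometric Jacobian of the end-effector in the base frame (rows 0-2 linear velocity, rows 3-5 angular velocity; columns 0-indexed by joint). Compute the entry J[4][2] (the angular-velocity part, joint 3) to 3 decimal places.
axis z_2 = (0.8660,0.5000,0.0000); lever o_n−o_2 = (3.4641,2.0000,-3.0000)
cross product → J_v[:, 2] = (-1.5000,2.5981,0.0000)
J_ω[:, 2] = z_2
entry J[4][2] = 0.5000

0.500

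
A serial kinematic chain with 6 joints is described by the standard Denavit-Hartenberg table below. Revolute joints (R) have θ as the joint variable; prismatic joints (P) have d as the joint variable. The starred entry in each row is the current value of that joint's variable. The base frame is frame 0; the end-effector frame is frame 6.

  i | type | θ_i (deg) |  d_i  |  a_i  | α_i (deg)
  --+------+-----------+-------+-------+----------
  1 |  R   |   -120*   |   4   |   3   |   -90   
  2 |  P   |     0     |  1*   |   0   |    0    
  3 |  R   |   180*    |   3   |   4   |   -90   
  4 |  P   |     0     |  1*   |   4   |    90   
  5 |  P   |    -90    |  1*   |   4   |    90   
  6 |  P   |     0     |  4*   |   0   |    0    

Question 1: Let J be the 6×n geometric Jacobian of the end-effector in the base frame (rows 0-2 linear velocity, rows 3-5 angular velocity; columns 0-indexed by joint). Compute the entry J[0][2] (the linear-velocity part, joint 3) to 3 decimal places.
axis z_2 = (0.8660,-0.5000,0.0000); lever o_n−o_2 = (5.4641,1.4641,-3.0000)
cross product → J_v[:, 2] = (1.5000,2.5981,4.0000)
J_ω[:, 2] = z_2
entry J[0][2] = 1.5000

1.500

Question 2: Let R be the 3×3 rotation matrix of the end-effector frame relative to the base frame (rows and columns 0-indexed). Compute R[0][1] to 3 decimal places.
End-effector y-axis (col 1 of R) = (0.8660,-0.5000,0.0000)
R[0][1] = 0.8660

0.866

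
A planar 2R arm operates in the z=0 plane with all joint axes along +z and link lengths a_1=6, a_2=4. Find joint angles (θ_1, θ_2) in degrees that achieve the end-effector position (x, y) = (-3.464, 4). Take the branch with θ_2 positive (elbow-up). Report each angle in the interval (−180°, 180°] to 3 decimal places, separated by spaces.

89.999 120.001

cos θ_2 = (27.9993−6²−4²)/(2·6·4) = -0.5000; θ_2 = 120.0010° (elbow-up)
β = atan2(4.0000,-3.4640) = 130.8926°; ψ = atan2(3.4641,3.9999) = 40.8935°
θ_1 = β − ψ = 89.9990°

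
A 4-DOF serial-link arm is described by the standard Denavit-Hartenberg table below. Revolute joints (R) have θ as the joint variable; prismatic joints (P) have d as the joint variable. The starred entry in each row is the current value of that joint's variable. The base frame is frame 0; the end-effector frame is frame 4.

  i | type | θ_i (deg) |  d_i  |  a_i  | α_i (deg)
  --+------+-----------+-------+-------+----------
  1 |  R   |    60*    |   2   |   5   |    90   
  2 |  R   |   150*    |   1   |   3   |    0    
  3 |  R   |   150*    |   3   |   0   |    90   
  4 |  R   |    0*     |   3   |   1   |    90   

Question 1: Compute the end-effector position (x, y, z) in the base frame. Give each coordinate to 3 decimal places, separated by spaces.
after link 1: o_1 = (2.5000, 4.3301, 2.0000)
after link 2: o_2 = (2.0670, 1.5801, 3.5000)
after link 3: o_3 = (4.6651, 0.0801, 3.5000)
after link 4: o_4 = (3.6160, -1.7369, 1.1340)

3.616 -1.737 1.134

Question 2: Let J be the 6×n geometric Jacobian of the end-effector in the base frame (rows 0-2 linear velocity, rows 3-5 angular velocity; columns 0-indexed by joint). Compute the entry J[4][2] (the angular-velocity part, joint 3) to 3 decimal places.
axis z_2 = (0.8660,-0.5000,0.0000); lever o_n−o_2 = (1.5490,-3.3170,-2.3660)
cross product → J_v[:, 2] = (1.1830,2.0490,-2.0981)
J_ω[:, 2] = z_2
entry J[4][2] = -0.5000

-0.500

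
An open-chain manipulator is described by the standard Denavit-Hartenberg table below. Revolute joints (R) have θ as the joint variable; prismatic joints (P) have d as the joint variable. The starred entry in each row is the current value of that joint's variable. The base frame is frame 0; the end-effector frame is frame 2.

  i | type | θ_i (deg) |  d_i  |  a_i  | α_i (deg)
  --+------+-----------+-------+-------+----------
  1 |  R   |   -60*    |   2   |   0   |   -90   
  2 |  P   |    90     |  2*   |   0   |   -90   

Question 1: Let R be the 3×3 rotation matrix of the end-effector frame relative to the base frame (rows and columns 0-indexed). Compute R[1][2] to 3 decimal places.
End-effector z-axis (col 2 of R) = (-0.5000,0.8660,-0.0000)
R[1][2] = 0.8660

0.866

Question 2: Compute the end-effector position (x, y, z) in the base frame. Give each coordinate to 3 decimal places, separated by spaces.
after link 1: o_1 = (0.0000, 0.0000, 2.0000)
after link 2: o_2 = (1.7321, 1.0000, 2.0000)

1.732 1.000 2.000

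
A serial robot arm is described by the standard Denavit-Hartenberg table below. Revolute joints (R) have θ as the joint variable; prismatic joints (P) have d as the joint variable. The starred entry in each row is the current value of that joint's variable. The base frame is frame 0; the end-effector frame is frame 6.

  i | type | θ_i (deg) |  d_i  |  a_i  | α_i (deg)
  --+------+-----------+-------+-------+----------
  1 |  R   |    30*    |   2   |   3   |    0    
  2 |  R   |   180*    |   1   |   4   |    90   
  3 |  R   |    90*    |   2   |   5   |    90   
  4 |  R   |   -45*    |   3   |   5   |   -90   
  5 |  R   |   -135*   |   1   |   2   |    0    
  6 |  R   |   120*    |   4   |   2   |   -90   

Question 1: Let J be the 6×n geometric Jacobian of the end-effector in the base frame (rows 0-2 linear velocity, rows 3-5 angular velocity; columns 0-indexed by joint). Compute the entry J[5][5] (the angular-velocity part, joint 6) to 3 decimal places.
axis z_5 = (-0.3536,0.6124,0.7071); lever o_n−o_5 = (-1.1795,1.0077,4.1945)
cross product → J_v[:, 5] = (1.8560,0.6489,0.3660)
J_ω[:, 5] = z_5
entry J[5][5] = 0.7071

0.707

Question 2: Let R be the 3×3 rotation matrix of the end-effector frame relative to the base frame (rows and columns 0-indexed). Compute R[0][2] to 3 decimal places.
End-effector z-axis (col 2 of R) = (0.9280,0.3245,0.1830)
R[0][2] = 0.9280

0.928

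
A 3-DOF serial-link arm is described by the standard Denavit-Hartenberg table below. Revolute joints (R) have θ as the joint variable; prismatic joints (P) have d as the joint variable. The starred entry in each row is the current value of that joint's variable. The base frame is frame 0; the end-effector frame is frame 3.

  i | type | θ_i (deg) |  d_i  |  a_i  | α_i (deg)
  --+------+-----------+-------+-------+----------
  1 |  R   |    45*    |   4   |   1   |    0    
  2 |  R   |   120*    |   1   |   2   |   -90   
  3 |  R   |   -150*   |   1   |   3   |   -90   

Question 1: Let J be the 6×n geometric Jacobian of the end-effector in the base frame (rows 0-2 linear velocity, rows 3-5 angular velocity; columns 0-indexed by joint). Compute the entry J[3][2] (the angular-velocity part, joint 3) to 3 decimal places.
-0.259

axis z_2 = (-0.2588,-0.9659,0.0000); lever o_n−o_2 = (2.2507,-1.6384,1.5000)
cross product → J_v[:, 2] = (-1.4489,0.3882,2.5981)
J_ω[:, 2] = z_2
entry J[3][2] = -0.2588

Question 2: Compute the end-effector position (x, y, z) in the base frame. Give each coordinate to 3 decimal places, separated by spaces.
after link 1: o_1 = (0.7071, 0.7071, 4.0000)
after link 2: o_2 = (-1.2247, 1.2247, 5.0000)
after link 3: o_3 = (1.0260, -0.4136, 6.5000)

1.026 -0.414 6.500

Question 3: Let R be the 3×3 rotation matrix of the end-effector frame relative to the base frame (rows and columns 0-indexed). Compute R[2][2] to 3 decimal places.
0.866

End-effector z-axis (col 2 of R) = (-0.4830,0.1294,0.8660)
R[2][2] = 0.8660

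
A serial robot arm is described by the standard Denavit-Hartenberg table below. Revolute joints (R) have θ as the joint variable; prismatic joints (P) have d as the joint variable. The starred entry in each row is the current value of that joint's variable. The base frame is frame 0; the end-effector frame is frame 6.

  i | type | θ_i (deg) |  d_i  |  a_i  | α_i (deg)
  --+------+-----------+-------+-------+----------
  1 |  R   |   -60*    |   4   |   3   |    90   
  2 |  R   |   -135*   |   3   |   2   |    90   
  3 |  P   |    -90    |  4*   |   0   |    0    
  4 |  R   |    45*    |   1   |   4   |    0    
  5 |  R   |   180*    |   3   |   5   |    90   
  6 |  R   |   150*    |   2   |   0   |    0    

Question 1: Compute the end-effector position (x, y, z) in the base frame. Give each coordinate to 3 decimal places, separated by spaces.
after link 1: o_1 = (1.5000, -2.5981, 4.0000)
after link 2: o_2 = (-1.8052, -2.8733, 2.5858)
after link 3: o_3 = (-3.2194, -0.4238, 5.4142)
after link 4: o_4 = (-2.1235, 3.3348, 4.1213)
after link 5: o_5 = (-4.9960, 1.2391, 8.7426)
after link 6: o_6 = (-6.7207, 1.3980, 7.7426)

-6.721 1.398 7.743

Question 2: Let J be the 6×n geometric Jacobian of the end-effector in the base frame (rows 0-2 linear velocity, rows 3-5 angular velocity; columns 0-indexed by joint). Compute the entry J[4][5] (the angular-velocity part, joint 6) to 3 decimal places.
axis z_5 = (-0.8624,0.0795,-0.5000); lever o_n−o_5 = (-1.7247,0.1589,-1.0000)
cross product → J_v[:, 5] = (0.0000,0.0000,-0.0000)
J_ω[:, 5] = z_5
entry J[4][5] = 0.0795

0.079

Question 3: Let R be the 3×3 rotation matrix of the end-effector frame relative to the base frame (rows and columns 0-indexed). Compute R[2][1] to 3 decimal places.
-0.862

End-effector y-axis (col 1 of R) = (0.4874,-0.1370,-0.8624)
R[2][1] = -0.8624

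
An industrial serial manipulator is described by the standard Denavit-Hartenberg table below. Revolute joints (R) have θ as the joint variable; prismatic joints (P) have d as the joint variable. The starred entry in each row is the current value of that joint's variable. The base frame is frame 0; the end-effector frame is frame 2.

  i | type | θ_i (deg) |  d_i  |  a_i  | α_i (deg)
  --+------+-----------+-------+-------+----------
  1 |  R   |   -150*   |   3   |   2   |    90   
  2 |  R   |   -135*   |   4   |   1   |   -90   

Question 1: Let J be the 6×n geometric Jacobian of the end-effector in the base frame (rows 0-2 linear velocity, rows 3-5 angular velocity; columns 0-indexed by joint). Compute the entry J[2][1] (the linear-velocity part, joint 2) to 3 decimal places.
-0.707

axis z_1 = (-0.5000,0.8660,0.0000); lever o_n−o_1 = (-1.3876,3.8177,-0.7071)
cross product → J_v[:, 1] = (-0.6124,-0.3536,-0.7071)
J_ω[:, 1] = z_1
entry J[2][1] = -0.7071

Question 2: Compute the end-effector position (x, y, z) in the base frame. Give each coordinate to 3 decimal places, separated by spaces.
after link 1: o_1 = (-1.7321, -1.0000, 3.0000)
after link 2: o_2 = (-3.1197, 2.8177, 2.2929)

-3.120 2.818 2.293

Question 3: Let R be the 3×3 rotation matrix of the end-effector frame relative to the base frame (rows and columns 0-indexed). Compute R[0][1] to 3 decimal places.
End-effector y-axis (col 1 of R) = (0.5000,-0.8660,-0.0000)
R[0][1] = 0.5000

0.500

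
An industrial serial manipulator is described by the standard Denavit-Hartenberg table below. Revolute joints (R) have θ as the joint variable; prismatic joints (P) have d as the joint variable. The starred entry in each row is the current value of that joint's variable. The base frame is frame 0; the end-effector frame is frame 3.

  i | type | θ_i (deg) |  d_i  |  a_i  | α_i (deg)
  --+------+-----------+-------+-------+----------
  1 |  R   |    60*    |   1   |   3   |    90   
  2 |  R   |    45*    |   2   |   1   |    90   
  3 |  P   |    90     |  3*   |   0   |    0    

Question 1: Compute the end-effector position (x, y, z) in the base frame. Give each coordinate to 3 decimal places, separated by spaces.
after link 1: o_1 = (1.5000, 2.5981, 1.0000)
after link 2: o_2 = (3.5856, 2.2104, 1.7071)
after link 3: o_3 = (4.6463, 4.0476, -0.4142)

4.646 4.048 -0.414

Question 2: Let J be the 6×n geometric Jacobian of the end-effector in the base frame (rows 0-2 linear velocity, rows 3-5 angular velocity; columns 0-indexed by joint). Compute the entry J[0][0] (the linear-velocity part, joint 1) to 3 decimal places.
axis z_0 = ẑ; lever o_n−o_0 = (4.6463,4.0476,-0.4142)
cross product → J_v[:, 0] = (-4.0476,4.6463,0.0000)
J_ω[:, 0] = z_0
entry J[0][0] = -4.0476

-4.048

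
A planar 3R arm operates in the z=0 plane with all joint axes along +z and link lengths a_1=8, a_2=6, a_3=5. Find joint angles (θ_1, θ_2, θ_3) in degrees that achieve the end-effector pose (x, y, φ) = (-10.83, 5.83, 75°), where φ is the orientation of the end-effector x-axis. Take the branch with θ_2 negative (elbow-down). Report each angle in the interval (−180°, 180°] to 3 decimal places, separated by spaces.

wrist centre = target − a_3·(cos φ, sin φ) = (-12.1241, 1.0004)
cos θ_2 = (147.9944−8²−6²)/(2·8·6) = 0.4999; θ_2 = -60.0038° (elbow-down)
β = atan2(1.0004,-12.1241) = 175.2832°; ψ = atan2(-5.1964,10.9997) = -25.2866°
θ_1 = β − ψ = 200.5697°
θ_3 = φ − θ_1 − θ_2 = -65.5659° (wrapped to (-180°,180°])

-159.430 -60.004 -65.566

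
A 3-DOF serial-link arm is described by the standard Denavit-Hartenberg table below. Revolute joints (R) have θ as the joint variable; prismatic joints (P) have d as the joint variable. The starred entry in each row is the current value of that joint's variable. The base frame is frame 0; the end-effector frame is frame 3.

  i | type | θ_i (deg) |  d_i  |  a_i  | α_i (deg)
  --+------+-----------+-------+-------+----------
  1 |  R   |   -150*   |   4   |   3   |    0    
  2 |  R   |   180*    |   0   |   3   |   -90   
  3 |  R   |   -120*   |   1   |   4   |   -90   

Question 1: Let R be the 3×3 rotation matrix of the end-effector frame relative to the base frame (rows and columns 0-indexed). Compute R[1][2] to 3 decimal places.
End-effector z-axis (col 2 of R) = (0.7500,0.4330,0.5000)
R[1][2] = 0.4330

0.433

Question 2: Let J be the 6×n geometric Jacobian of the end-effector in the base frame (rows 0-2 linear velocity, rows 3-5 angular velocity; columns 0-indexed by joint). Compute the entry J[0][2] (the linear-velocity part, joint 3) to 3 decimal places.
axis z_2 = (-0.5000,0.8660,0.0000); lever o_n−o_2 = (-2.2321,-0.1340,3.4641)
cross product → J_v[:, 2] = (3.0000,1.7321,2.0000)
J_ω[:, 2] = z_2
entry J[0][2] = 3.0000

3.000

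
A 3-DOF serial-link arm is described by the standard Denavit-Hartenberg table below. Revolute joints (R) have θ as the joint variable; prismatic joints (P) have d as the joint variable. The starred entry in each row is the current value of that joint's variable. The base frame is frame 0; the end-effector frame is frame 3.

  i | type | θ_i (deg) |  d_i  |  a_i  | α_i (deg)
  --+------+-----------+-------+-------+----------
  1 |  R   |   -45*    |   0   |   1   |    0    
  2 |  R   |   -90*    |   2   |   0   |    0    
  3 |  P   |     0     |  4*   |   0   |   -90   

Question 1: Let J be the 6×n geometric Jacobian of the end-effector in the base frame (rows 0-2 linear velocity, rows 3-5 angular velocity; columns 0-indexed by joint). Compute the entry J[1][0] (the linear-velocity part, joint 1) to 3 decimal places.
0.707

axis z_0 = ẑ; lever o_n−o_0 = (0.7071,-0.7071,6.0000)
cross product → J_v[:, 0] = (0.7071,0.7071,-0.0000)
J_ω[:, 0] = z_0
entry J[1][0] = 0.7071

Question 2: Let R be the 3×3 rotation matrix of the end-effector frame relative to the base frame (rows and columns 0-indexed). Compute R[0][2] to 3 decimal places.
0.707

End-effector z-axis (col 2 of R) = (0.7071,-0.7071,0.0000)
R[0][2] = 0.7071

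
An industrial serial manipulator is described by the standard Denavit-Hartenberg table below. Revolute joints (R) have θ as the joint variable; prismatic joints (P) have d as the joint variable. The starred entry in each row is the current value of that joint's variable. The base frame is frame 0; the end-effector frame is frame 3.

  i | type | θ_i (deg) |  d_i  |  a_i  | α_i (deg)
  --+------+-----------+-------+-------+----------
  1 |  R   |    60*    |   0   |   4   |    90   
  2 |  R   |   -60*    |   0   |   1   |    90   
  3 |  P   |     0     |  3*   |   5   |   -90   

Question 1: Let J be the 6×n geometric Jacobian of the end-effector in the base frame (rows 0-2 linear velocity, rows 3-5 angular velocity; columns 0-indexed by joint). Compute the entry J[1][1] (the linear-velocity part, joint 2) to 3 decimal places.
axis z_1 = (0.8660,-0.5000,0.0000); lever o_n−o_1 = (0.2010,0.3481,-6.6962)
cross product → J_v[:, 1] = (3.3481,5.7990,0.4019)
J_ω[:, 1] = z_1
entry J[1][1] = 5.7990

5.799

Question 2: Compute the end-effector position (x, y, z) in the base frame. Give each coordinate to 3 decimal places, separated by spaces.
2.201 3.812 -6.696

after link 1: o_1 = (2.0000, 3.4641, 0.0000)
after link 2: o_2 = (2.2500, 3.8971, -0.8660)
after link 3: o_3 = (2.2010, 3.8122, -6.6962)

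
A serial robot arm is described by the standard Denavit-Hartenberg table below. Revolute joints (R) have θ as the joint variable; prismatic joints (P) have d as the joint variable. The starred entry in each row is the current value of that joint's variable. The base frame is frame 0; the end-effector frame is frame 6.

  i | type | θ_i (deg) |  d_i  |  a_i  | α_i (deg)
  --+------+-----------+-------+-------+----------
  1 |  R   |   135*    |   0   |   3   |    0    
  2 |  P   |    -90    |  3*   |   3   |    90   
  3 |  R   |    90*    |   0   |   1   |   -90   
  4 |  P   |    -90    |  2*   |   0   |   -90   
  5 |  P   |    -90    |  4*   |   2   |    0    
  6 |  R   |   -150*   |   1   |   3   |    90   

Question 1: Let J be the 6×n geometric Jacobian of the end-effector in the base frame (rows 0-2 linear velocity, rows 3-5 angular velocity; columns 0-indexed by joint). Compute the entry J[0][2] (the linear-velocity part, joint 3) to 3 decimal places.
-4.243

axis z_2 = (0.7071,-0.7071,0.0000); lever o_n−o_2 = (-2.0520,0.0694,6.0000)
cross product → J_v[:, 2] = (-4.2426,-4.2426,-1.4019)
J_ω[:, 2] = z_2
entry J[0][2] = -4.2426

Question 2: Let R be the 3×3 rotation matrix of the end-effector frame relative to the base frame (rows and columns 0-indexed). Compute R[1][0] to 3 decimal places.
0.966

End-effector x-axis (col 0 of R) = (0.2588,0.9659,-0.0000)
R[1][0] = 0.9659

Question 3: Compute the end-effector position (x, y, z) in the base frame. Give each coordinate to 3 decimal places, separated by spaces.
after link 1: o_1 = (-2.1213, 2.1213, 0.0000)
after link 2: o_2 = (0.0000, 4.2426, 3.0000)
after link 3: o_3 = (0.0000, 4.2426, 4.0000)
after link 4: o_4 = (-1.4142, 2.8284, 4.0000)
after link 5: o_5 = (-2.8284, 1.4142, 8.0000)
after link 6: o_6 = (-2.0520, 4.3120, 9.0000)

-2.052 4.312 9.000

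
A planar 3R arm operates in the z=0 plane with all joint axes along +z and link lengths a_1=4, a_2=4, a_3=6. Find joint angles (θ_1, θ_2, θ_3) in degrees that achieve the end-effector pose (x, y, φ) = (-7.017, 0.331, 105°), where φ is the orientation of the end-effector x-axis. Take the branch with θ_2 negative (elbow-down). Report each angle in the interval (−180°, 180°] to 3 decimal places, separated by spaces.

wrist centre = target − a_3·(cos φ, sin φ) = (-5.4641, -5.4646)
cos θ_2 = (59.7176−4²−4²)/(2·4·4) = 0.8662; θ_2 = -29.9829° (elbow-down)
β = atan2(-5.4646,-5.4641) = -134.9975°; ψ = atan2(-1.9990,7.4647) = -14.9914°
θ_1 = β − ψ = -120.0061°
θ_3 = φ − θ_1 − θ_2 = -105.0110° (wrapped to (-180°,180°])

-120.006 -29.983 -105.011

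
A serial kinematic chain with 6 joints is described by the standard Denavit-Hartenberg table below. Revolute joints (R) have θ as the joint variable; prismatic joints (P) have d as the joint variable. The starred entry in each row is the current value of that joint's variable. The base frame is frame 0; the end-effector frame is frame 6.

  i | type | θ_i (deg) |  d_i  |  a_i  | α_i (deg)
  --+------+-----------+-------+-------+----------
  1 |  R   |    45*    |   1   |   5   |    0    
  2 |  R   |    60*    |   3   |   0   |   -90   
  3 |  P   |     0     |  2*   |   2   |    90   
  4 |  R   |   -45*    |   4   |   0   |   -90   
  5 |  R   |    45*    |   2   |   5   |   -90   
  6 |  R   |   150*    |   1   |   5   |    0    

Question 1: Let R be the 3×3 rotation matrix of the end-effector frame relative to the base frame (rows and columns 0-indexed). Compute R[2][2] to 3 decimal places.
-0.707

End-effector z-axis (col 2 of R) = (-0.3536,-0.6124,-0.7071)
R[2][2] = -0.7071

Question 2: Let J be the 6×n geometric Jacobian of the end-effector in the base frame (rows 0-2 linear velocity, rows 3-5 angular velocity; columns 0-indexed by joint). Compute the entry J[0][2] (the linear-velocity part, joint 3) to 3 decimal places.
-0.966

prismatic axis z_2 = (-0.9659,-0.2588,0.0000)
J_v[:, 2] = z_2; J_ω[:, 2] = (0,0,0)
entry J[0][2] = -0.9659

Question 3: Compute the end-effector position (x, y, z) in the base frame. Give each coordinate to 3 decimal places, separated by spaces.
after link 1: o_1 = (3.5355, 3.5355, 1.0000)
after link 2: o_2 = (3.5355, 3.5355, 4.0000)
after link 3: o_3 = (1.0860, 4.9497, 4.0000)
after link 4: o_4 = (1.0860, 4.9497, 8.0000)
after link 5: o_5 = (1.1218, 9.0116, 4.4645)
after link 6: o_6 = (1.4023, 4.4976, 6.8192)

1.402 4.498 6.819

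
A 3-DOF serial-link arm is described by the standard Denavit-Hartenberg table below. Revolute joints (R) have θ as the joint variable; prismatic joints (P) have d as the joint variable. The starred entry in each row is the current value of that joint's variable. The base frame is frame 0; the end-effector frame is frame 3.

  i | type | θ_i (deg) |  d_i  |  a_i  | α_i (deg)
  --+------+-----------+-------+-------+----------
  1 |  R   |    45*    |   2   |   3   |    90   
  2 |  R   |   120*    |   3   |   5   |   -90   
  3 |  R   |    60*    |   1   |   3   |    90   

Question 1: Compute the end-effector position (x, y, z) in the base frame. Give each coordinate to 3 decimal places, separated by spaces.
-0.505 -1.073 7.129

after link 1: o_1 = (2.1213, 2.1213, 2.0000)
after link 2: o_2 = (2.4749, -1.7678, 6.3301)
after link 3: o_3 = (-0.5049, -1.0734, 7.1292)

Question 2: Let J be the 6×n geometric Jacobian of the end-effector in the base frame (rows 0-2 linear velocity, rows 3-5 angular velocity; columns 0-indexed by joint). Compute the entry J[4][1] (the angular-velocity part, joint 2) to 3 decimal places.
axis z_1 = (0.7071,-0.7071,0.0000); lever o_n−o_1 = (-2.6263,-3.1947,5.1292)
cross product → J_v[:, 1] = (-3.6269,-3.6269,-4.1160)
J_ω[:, 1] = z_1
entry J[4][1] = -0.7071

-0.707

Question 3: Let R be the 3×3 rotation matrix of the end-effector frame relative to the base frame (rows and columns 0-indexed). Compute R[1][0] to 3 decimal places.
End-effector x-axis (col 0 of R) = (-0.7891,0.4356,0.4330)
R[1][0] = 0.4356

0.436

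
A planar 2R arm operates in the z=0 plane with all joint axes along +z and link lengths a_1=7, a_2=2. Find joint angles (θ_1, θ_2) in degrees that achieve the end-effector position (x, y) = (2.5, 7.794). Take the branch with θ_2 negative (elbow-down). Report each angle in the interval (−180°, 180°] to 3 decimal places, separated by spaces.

84.434 -60.008

cos θ_2 = (66.9964−7²−2²)/(2·7·2) = 0.4999; θ_2 = -60.0084° (elbow-down)
β = atan2(7.7940,2.5000) = 72.2159°; ψ = atan2(-1.7322,7.9997) = -12.2177°
θ_1 = β − ψ = 84.4336°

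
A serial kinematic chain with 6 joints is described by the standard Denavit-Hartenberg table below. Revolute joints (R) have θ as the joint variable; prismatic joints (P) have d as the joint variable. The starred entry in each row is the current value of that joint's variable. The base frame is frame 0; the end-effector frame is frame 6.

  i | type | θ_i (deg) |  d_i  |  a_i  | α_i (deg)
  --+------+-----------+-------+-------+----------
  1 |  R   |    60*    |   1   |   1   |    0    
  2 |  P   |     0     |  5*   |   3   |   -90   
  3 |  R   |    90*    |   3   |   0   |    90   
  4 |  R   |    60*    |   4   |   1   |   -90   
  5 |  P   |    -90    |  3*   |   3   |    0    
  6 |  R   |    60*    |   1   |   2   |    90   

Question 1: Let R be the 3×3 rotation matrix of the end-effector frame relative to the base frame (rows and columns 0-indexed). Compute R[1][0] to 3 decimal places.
0.808

End-effector x-axis (col 0 of R) = (-0.3995,0.8080,-0.4330)
R[1][0] = 0.8080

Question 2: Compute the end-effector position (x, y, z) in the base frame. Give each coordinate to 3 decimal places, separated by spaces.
after link 1: o_1 = (0.5000, 0.8660, 1.0000)
after link 2: o_2 = (2.0000, 3.4641, 6.0000)
after link 3: o_3 = (-0.5981, 4.9641, 6.0000)
after link 4: o_4 = (0.6519, 8.8612, 5.5000)
after link 5: o_5 = (0.8529, 12.2093, 8.0981)
after link 6: o_6 = (-0.3792, 14.0753, 8.0981)

-0.379 14.075 8.098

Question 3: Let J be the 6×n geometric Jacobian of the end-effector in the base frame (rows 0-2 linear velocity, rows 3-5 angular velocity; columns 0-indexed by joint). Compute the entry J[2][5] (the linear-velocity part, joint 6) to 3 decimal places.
-0.500

axis z_5 = (-0.4330,0.2500,0.8660); lever o_n−o_5 = (-1.2321,1.8660,0.0000)
cross product → J_v[:, 5] = (-1.6160,-1.0670,-0.5000)
J_ω[:, 5] = z_5
entry J[2][5] = -0.5000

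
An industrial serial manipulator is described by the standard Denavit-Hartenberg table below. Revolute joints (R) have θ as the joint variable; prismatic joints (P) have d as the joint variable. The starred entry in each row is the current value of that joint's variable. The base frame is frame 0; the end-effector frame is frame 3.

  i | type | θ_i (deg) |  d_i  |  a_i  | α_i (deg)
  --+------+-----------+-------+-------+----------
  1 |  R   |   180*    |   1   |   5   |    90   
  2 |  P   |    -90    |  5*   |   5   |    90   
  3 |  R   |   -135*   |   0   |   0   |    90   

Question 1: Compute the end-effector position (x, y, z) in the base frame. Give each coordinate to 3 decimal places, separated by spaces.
after link 1: o_1 = (-5.0000, 0.0000, 1.0000)
after link 2: o_2 = (-5.0000, 5.0000, -4.0000)
after link 3: o_3 = (-5.0000, 5.0000, -4.0000)

-5.000 5.000 -4.000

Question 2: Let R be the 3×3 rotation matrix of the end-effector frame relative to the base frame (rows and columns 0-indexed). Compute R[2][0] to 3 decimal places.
0.707

End-effector x-axis (col 0 of R) = (-0.0000,-0.7071,0.7071)
R[2][0] = 0.7071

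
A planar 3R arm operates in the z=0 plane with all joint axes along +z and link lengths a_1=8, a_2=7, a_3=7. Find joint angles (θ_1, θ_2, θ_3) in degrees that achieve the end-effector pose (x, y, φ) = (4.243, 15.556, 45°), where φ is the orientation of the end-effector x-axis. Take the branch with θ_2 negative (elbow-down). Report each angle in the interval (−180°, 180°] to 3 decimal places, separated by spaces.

wrist centre = target − a_3·(cos φ, sin φ) = (-0.7067, 10.6063)
cos θ_2 = (112.9921−8²−7²)/(2·8·7) = -0.0001; θ_2 = -90.0040° (elbow-down)
β = atan2(10.6063,-0.7067) = 93.8123°; ψ = atan2(-7.0000,7.9995) = -41.1877°
θ_1 = β − ψ = 134.9999°
θ_3 = φ − θ_1 − θ_2 = 0.0041° (wrapped to (-180°,180°])

135.000 -90.004 0.004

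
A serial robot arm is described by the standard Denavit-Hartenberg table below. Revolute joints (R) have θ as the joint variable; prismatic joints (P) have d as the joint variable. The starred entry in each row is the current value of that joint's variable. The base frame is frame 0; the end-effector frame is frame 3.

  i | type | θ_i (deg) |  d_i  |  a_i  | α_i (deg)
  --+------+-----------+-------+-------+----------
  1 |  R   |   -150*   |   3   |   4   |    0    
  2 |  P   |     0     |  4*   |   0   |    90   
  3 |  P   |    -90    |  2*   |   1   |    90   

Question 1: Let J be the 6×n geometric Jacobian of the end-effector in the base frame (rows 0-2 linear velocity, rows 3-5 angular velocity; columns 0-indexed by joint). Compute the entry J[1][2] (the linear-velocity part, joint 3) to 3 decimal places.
0.866

prismatic axis z_2 = (-0.5000,0.8660,0.0000)
J_v[:, 2] = z_2; J_ω[:, 2] = (0,0,0)
entry J[1][2] = 0.8660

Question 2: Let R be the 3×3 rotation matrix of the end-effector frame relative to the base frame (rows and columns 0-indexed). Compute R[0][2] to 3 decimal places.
0.866

End-effector z-axis (col 2 of R) = (0.8660,0.5000,-0.0000)
R[0][2] = 0.8660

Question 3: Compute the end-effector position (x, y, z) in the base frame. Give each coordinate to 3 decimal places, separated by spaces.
after link 1: o_1 = (-3.4641, -2.0000, 3.0000)
after link 2: o_2 = (-3.4641, -2.0000, 7.0000)
after link 3: o_3 = (-4.4641, -0.2679, 6.0000)

-4.464 -0.268 6.000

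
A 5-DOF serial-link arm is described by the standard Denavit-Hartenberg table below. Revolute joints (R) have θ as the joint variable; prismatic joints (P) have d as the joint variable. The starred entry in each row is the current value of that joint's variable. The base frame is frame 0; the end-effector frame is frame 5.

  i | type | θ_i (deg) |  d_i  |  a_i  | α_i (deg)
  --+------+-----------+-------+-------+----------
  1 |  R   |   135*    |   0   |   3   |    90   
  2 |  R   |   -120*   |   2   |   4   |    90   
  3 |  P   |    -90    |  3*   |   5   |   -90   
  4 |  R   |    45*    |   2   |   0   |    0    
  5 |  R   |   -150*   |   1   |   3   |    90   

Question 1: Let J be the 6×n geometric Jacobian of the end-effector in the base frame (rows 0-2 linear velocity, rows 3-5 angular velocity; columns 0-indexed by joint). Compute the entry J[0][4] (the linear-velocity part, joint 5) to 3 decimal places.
-1.574

axis z_4 = (0.3536,-0.3536,-0.8660); lever o_n−o_4 = (2.6771,-1.5790,0.5829)
cross product → J_v[:, 4] = (-1.5736,-2.5245,0.3882)
J_ω[:, 4] = z_4
entry J[0][4] = -1.5736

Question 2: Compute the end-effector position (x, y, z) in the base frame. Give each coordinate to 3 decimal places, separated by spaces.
after link 1: o_1 = (-2.1213, 2.1213, 0.0000)
after link 2: o_2 = (0.7071, 2.1213, -3.4641)
after link 3: o_3 = (-0.9913, -3.2513, -1.9641)
after link 4: o_4 = (-0.2842, -3.9584, -3.6962)
after link 5: o_5 = (2.3929, -5.5375, -3.1133)

2.393 -5.537 -3.113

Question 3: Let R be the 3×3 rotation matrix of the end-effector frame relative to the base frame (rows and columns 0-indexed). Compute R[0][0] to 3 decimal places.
0.775

End-effector x-axis (col 0 of R) = (0.7745,-0.4085,0.4830)
R[0][0] = 0.7745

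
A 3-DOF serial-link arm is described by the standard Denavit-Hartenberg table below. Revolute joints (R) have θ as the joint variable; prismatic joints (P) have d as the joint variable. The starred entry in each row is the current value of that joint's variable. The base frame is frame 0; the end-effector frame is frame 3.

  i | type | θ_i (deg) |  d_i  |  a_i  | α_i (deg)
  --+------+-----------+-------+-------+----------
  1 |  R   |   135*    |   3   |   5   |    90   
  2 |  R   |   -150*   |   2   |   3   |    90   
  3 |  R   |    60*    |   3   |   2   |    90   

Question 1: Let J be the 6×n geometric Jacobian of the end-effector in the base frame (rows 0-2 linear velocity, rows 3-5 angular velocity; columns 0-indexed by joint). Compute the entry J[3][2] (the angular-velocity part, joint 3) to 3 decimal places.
axis z_2 = (0.3536,-0.3536,0.8660); lever o_n−o_2 = (2.8978,-0.4483,2.0981)
cross product → J_v[:, 2] = (-0.3536,1.7678,0.8660)
J_ω[:, 2] = z_2
entry J[3][2] = 0.3536

0.354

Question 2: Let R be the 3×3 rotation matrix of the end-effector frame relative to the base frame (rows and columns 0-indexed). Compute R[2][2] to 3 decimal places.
-0.433

End-effector z-axis (col 2 of R) = (0.1768,-0.8839,-0.4330)
R[2][2] = -0.4330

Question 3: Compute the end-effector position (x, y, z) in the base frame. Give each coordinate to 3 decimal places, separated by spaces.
after link 1: o_1 = (-3.5355, 3.5355, 3.0000)
after link 2: o_2 = (-0.2842, 3.1126, 1.5000)
after link 3: o_3 = (2.6136, 2.6643, 3.5981)

2.614 2.664 3.598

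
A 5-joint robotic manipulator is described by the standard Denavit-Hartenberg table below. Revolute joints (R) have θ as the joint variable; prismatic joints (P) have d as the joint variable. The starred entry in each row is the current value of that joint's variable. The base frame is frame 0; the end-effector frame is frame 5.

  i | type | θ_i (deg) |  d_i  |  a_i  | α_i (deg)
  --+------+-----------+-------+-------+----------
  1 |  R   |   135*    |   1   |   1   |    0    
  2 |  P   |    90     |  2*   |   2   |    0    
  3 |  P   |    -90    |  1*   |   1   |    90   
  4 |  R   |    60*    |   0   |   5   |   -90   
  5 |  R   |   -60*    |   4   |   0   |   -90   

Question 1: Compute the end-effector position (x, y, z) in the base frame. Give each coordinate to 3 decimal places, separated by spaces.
after link 1: o_1 = (-0.7071, 0.7071, 1.0000)
after link 2: o_2 = (-2.1213, -0.7071, 3.0000)
after link 3: o_3 = (-2.8284, 0.0000, 4.0000)
after link 4: o_4 = (-4.5962, 1.7678, 8.3301)
after link 5: o_5 = (-2.1467, -0.6817, 10.3301)

-2.147 -0.682 10.330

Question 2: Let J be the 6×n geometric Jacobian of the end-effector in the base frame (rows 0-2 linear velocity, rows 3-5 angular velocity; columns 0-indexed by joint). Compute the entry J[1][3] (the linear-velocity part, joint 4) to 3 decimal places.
-4.476

axis z_3 = (0.7071,0.7071,0.0000); lever o_n−o_3 = (0.6817,-0.6817,6.3301)
cross product → J_v[:, 3] = (4.4761,-4.4761,-0.9641)
J_ω[:, 3] = z_3
entry J[1][3] = -4.4761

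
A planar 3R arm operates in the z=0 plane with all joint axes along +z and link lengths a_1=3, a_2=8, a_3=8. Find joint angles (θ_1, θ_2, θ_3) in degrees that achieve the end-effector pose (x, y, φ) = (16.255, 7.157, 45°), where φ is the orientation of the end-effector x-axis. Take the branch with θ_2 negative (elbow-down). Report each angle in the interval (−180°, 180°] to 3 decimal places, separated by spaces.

wrist centre = target − a_3·(cos φ, sin φ) = (10.5981, 1.5001)
cos θ_2 = (114.5711−3²−8²)/(2·3·8) = 0.8661; θ_2 = -29.9954° (elbow-down)
β = atan2(1.5001,10.5981) = 8.0566°; ψ = atan2(-3.9994,9.9285) = -21.9408°
θ_1 = β − ψ = 29.9973°
θ_3 = φ − θ_1 − θ_2 = 44.9981° (wrapped to (-180°,180°])

29.997 -29.995 44.998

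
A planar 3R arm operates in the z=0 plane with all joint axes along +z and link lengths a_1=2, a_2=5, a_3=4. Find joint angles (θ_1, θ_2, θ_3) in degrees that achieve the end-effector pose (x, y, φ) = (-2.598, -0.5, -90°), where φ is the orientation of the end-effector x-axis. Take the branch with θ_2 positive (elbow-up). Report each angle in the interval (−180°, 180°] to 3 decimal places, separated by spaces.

wrist centre = target − a_3·(cos φ, sin φ) = (-2.5980, 3.5000)
cos θ_2 = (18.9996−2²−5²)/(2·2·5) = -0.5000; θ_2 = 120.0013° (elbow-up)
β = atan2(3.5000,-2.5980) = 126.5860°; ψ = atan2(4.3301,-0.5001) = 96.5882°
θ_1 = β − ψ = 29.9978°
θ_3 = φ − θ_1 − θ_2 = 120.0009° (wrapped to (-180°,180°])

29.998 120.001 120.001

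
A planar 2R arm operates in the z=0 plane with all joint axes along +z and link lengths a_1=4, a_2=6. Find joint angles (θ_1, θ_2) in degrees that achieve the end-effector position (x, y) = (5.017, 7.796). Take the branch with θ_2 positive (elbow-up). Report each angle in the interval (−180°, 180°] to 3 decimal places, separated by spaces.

cos θ_2 = (85.9479−4²−6²)/(2·4·6) = 0.7072; θ_2 = 44.9886° (elbow-up)
β = atan2(7.7960,5.0170) = 57.2373°; ψ = atan2(4.2418,8.2435) = 27.2287°
θ_1 = β − ψ = 30.0086°

30.009 44.989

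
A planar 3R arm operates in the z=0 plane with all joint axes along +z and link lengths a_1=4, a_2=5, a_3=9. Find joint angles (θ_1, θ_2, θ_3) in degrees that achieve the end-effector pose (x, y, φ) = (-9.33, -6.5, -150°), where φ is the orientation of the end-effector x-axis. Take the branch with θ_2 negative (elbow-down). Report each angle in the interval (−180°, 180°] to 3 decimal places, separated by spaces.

-29.996 -150.001 29.997

wrist centre = target − a_3·(cos φ, sin φ) = (-1.5358, -2.0000)
cos θ_2 = (6.3586−4²−5²)/(2·4·5) = -0.8660; θ_2 = -150.0011° (elbow-down)
β = atan2(-2.0000,-1.5358) = -127.5201°; ψ = atan2(-2.4999,-0.3302) = -97.5238°
θ_1 = β − ψ = -29.9964°
θ_3 = φ − θ_1 − θ_2 = 29.9975° (wrapped to (-180°,180°])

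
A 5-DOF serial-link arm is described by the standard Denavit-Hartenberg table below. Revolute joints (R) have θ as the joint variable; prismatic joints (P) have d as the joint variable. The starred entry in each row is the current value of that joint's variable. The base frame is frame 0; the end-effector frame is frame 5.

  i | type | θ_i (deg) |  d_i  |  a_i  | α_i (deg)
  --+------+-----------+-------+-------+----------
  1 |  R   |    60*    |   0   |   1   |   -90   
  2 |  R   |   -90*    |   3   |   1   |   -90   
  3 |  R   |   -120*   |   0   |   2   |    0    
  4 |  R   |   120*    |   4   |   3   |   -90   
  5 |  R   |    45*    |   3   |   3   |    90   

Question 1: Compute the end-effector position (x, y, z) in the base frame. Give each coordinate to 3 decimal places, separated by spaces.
after link 1: o_1 = (0.5000, 0.8660, 0.0000)
after link 2: o_2 = (-2.0981, 2.3660, 1.0000)
after link 3: o_3 = (-3.5981, 3.2321, 0.0000)
after link 4: o_4 = (-1.5981, 6.6962, 3.0000)
after link 5: o_5 = (-0.0607, 3.3590, 5.1213)

-0.061 3.359 5.121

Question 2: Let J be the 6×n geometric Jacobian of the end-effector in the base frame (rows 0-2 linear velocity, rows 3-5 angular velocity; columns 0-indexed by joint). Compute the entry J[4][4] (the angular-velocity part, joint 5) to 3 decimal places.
axis z_4 = (0.8660,-0.5000,-0.0000); lever o_n−o_4 = (1.5374,-3.3371,2.1213)
cross product → J_v[:, 4] = (-1.0607,-1.8371,-2.1213)
J_ω[:, 4] = z_4
entry J[4][4] = -0.5000

-0.500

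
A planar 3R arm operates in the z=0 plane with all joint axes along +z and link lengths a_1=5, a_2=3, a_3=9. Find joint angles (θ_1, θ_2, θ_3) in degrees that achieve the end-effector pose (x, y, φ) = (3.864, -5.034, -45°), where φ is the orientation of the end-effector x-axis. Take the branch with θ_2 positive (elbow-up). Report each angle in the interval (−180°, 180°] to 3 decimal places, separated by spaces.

120.004 150.002 44.994

wrist centre = target − a_3·(cos φ, sin φ) = (-2.5000, 1.3300)
cos θ_2 = (8.0186−5²−3²)/(2·5·3) = -0.8660; θ_2 = 150.0024° (elbow-up)
β = atan2(1.3300,-2.5000) = 151.9873°; ψ = atan2(1.4999,2.4019) = 31.9835°
θ_1 = β − ψ = 120.0038°
θ_3 = φ − θ_1 − θ_2 = 44.9938° (wrapped to (-180°,180°])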